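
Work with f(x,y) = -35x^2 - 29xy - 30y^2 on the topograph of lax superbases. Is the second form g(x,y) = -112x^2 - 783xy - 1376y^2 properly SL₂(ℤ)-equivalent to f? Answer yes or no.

D₁ = -3359, D₂ = -3359
f is negative-definite; reduce −f:
−f: flip: (35,29,30)→(30,-29,35)
−f: reduced (well bottom): (30,-29,35) with a≤c, −a<b≤a
flip sign back: reduced form of f is (-30,29,-35)
g is negative-definite; reduce −g:
−g: translate: b→111 (≡783 mod 224), so (112,783,1376)→(112,111,35)
−g: flip: (112,111,35)→(35,-111,112)
−g: translate: b→29 (≡-111 mod 70), so (35,-111,112)→(35,29,30)
−g: flip: (35,29,30)→(30,-29,35)
−g: reduced (well bottom): (30,-29,35) with a≤c, −a<b≤a
flip sign back: reduced form of g is (-30,29,-35)
reduced forms (-30, 29, -35) vs (-30, 29, -35) ⇒ equivalent

yes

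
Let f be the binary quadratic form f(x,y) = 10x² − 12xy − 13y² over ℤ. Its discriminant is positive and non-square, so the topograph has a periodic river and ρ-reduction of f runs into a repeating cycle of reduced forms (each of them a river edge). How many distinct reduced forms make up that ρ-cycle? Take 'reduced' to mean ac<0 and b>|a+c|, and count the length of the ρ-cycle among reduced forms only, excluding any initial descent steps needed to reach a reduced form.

D = 664, ⌊√D⌋ = 25
descent: ρ → (-13,12,10)  [lands on river]
river: ρ → (10,8,-15)
river: ρ → (-15,22,3)
river: ρ → (3,20,-22)
river: ρ → (-22,24,1)
river: ρ → (1,24,-22)
river: ρ → (-22,20,3)
river: ρ → (3,22,-15)
river: ρ → (-15,8,10)
river: ρ → (10,12,-13)
river: ρ → (-13,14,9)
river: ρ → (9,22,-5)
river: ρ → (-5,18,17)
river: ρ → (17,16,-6)
river: ρ → (-6,20,11)
river: ρ → (11,24,-2)
river: ρ → (-2,24,11)
river: ρ → (11,20,-6)
river: ρ → (-6,16,17)
river: ρ → (17,18,-5)
river: ρ → (-5,22,9)
river: ρ → (9,14,-13)
ρ-cycle length = 22 (tail of 1 descent step not counted)

22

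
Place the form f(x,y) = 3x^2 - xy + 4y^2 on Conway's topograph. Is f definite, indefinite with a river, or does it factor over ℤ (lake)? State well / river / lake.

D = b²−4ac = (-1)² − 4·3·4 = -47
D < 0 ⇒ definite ⇒ every region one sign ⇒ single well

well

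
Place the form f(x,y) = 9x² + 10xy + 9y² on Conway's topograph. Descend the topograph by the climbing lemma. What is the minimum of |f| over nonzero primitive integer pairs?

translate: b→-8 (≡10 mod 18), so (9,10,9)→(9,-8,8)
flip: (9,-8,8)→(8,8,9)
reduced (well bottom): (8,8,9) with a≤c, −a<b≤a
well minimum = a = 8

8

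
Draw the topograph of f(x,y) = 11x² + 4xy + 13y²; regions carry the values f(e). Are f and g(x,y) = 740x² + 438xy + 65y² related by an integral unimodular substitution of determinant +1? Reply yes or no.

D₁ = -556, D₂ = -556
f: reduced (well bottom): (11,4,13) with a≤c, −a<b≤a
g: flip: (740,438,65)→(65,-438,740)
g: translate: b→-48 (≡-438 mod 130), so (65,-438,740)→(65,-48,11)
g: flip: (65,-48,11)→(11,48,65)
g: translate: b→4 (≡48 mod 22), so (11,48,65)→(11,4,13)
g: reduced (well bottom): (11,4,13) with a≤c, −a<b≤a
reduced forms (11, 4, 13) vs (11, 4, 13) ⇒ equivalent

yes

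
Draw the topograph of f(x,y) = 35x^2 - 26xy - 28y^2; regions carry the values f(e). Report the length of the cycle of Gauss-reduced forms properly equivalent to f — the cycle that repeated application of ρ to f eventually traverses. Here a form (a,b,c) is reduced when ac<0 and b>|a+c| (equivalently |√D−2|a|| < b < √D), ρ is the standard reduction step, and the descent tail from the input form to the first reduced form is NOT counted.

D = 4596, ⌊√D⌋ = 67
descent: ρ → (-28,26,35)  [lands on river]
river: ρ → (35,44,-19)
river: ρ → (-19,32,47)
river: ρ → (47,62,-4)
river: ρ → (-4,66,15)
river: ρ → (15,54,-28)
river: ρ → (-28,58,11)
river: ρ → (11,52,-43)
river: ρ → (-43,34,20)
river: ρ → (20,46,-31)
river: ρ → (-31,16,35)
river: ρ → (35,54,-12)
river: ρ → (-12,66,5)
river: ρ → (5,64,-25)
river: ρ → (-25,36,33)
river: ρ → (33,30,-28)
ρ-cycle length = 16 (tail of 1 descent step not counted)

16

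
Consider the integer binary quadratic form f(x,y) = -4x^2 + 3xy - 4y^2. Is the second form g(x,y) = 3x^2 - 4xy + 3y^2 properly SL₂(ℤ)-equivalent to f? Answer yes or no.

D₁ = -55, D₂ = -20
discriminants differ ⇒ not SL₂(ℤ)-equivalent

no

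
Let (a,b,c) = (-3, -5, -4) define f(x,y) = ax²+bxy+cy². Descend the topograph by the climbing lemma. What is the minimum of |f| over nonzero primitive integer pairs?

translate: b→-1 (≡5 mod 6), so (3,5,4)→(3,-1,2)
flip: (3,-1,2)→(2,1,3)
reduced (well bottom): (2,1,3) with a≤c, −a<b≤a
well minimum |f| = |-2| = 2 (negative-definite)

2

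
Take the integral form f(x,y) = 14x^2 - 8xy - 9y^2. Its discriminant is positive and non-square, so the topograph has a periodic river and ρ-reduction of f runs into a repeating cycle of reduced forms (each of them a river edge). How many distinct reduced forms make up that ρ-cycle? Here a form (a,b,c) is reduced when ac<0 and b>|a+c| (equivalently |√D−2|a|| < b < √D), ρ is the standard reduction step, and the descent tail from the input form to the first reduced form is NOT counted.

D = 568, ⌊√D⌋ = 23
descent: ρ → (-9,8,14)  [lands on river]
river: ρ → (14,20,-3)
river: ρ → (-3,22,7)
river: ρ → (7,20,-6)
river: ρ → (-6,16,13)
river: ρ → (13,10,-9)
ρ-cycle length = 6 (tail of 1 descent step not counted)

6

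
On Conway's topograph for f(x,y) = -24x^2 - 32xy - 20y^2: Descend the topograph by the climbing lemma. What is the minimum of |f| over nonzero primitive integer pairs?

translate: b→-16 (≡32 mod 48), so (24,32,20)→(24,-16,12)
flip: (24,-16,12)→(12,16,24)
translate: b→-8 (≡16 mod 24), so (12,16,24)→(12,-8,20)
reduced (well bottom): (12,-8,20) with a≤c, −a<b≤a
well minimum |f| = |-12| = 12 (negative-definite)

12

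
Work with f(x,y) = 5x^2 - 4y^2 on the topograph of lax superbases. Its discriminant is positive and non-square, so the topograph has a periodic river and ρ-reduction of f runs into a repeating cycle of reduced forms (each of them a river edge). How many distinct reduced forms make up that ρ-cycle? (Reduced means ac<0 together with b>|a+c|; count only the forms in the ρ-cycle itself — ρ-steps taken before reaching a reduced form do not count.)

D = 80, ⌊√D⌋ = 8
descent: ρ → (-4,8,1)  [lands on river]
river: ρ → (1,8,-4)
ρ-cycle length = 2 (tail of 1 descent step not counted)

2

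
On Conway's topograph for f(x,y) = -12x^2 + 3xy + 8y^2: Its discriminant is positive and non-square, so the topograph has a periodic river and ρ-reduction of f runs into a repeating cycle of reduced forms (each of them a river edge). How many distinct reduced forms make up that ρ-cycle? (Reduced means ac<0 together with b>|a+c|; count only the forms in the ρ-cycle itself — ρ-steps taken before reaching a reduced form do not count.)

D = 393, ⌊√D⌋ = 19
descent: ρ → (8,13,-7)  [lands on river]
river: ρ → (-7,15,6)
river: ρ → (6,9,-13)
river: ρ → (-13,17,2)
river: ρ → (2,19,-4)
river: ρ → (-4,13,14)
river: ρ → (14,15,-3)
river: ρ → (-3,15,14)
river: ρ → (14,13,-4)
river: ρ → (-4,19,2)
river: ρ → (2,17,-13)
river: ρ → (-13,9,6)
river: ρ → (6,15,-7)
river: ρ → (-7,13,8)
river: ρ → (8,19,-1)
river: ρ → (-1,19,8)
ρ-cycle length = 16 (tail of 1 descent step not counted)

16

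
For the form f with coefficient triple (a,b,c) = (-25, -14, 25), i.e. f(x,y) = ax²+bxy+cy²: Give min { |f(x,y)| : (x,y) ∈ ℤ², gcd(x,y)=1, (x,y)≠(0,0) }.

descent: ρ → (25,14,-25)  [lands on river]
river: ρ → (-25,36,14)
river: ρ → (14,48,-7)
river: ρ → (-7,50,7)
river: ρ → (7,48,-14)
river: ρ → (-14,36,25)
closes: descent 1, river 6
min |a| on river = 7

7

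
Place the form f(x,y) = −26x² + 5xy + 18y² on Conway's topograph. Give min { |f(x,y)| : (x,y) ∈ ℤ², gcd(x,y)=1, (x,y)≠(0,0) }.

descent: ρ → (18,31,-13)  [lands on river]
river: ρ → (-13,21,28)
river: ρ → (28,35,-6)
river: ρ → (-6,37,22)
river: ρ → (22,7,-21)
river: ρ → (-21,35,8)
river: ρ → (8,29,-33)
river: ρ → (-33,37,4)
river: ρ → (4,43,-3)
river: ρ → (-3,41,18)
closes: descent 1, river 10
min |a| on river = 3

3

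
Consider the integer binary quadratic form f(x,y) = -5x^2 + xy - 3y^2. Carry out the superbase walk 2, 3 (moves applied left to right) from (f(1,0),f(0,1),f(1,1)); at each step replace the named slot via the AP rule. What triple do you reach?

start (-5,-3,-7) = (f(1,0),f(0,1),f(1,1))
replace slot 2: 2·((-5)+(-7)) − (-3) = -21 → (-5,-21,-7)
replace slot 3: 2·((-5)+(-21)) − (-7) = -45 → (-5,-21,-45)

-5,-21,-45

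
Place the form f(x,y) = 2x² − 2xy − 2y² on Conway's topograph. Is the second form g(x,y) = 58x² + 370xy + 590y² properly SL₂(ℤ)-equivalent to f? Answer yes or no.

D₁ = 20, D₂ = 20
river cycle of f (length 2): (-2, 2, 2), (2, 2, -2)
river cycle of g (length 2): (2, 2, -2), (-2, 2, 2)
cycles coincide ⇒ equivalent

yes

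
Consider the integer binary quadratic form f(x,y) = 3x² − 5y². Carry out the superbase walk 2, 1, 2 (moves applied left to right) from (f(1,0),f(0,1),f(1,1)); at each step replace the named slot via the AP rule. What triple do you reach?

start (3,-5,-2) = (f(1,0),f(0,1),f(1,1))
replace slot 2: 2·(3+(-2)) − (-5) = 7 → (3,7,-2)
replace slot 1: 2·(7+(-2)) − 3 = 7 → (7,7,-2)
replace slot 2: 2·(7+(-2)) − 7 = 3 → (7,3,-2)

7,3,-2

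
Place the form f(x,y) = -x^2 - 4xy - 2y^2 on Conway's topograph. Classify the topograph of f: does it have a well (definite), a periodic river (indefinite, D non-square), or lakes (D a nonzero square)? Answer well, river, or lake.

D = b²−4ac = (-4)² − 4·(-1)·(-2) = 8
D > 0 non-square ⇒ indefinite ⇒ periodic river

river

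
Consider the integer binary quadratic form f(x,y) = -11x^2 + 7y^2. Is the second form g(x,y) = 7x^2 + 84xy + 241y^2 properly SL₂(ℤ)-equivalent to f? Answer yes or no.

D₁ = 308, D₂ = 308
river cycle of f (length 6): (7, 14, -4), (-4, 10, 13), (13, 16, -1), (-1, 16, 13), (13, 10, -4), (-4, 14, 7)
river cycle of g (length 6): (7, 14, -4), (-4, 10, 13), (13, 16, -1), (-1, 16, 13), (13, 10, -4), (-4, 14, 7)
cycles coincide ⇒ equivalent

yes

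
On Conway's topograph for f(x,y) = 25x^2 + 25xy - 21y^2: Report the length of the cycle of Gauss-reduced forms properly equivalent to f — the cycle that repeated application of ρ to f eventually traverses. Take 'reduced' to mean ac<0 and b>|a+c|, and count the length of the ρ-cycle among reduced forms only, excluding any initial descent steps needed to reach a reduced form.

D = 2725, ⌊√D⌋ = 52
river: ρ → (-21,17,29)
river: ρ → (29,41,-9)
river: ρ → (-9,49,9)
river: ρ → (9,41,-29)
river: ρ → (-29,17,21)
river: ρ → (21,25,-25)
river: ρ → (-25,25,21)
river: ρ → (21,17,-29)
river: ρ → (-29,41,9)
river: ρ → (9,49,-9)
river: ρ → (-9,41,29)
river: ρ → (29,17,-21)
river: ρ → (-21,25,25)
river: ρ → (25,25,-21)
ρ-cycle length = 14 (tail of 0 descent steps not counted)

14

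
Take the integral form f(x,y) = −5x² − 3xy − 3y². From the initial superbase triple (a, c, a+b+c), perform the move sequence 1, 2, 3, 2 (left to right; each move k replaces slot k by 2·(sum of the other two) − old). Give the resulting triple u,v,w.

start (-5,-3,-11) = (f(1,0),f(0,1),f(1,1))
replace slot 1: 2·((-3)+(-11)) − (-5) = -23 → (-23,-3,-11)
replace slot 2: 2·((-23)+(-11)) − (-3) = -65 → (-23,-65,-11)
replace slot 3: 2·((-23)+(-65)) − (-11) = -165 → (-23,-65,-165)
replace slot 2: 2·((-23)+(-165)) − (-65) = -311 → (-23,-311,-165)

-23,-311,-165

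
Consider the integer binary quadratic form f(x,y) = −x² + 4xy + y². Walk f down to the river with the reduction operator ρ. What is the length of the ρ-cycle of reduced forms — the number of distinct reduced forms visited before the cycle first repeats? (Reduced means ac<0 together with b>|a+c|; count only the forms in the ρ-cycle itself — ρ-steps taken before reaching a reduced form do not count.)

D = 20, ⌊√D⌋ = 4
river: ρ → (1,4,-1)
river: ρ → (-1,4,1)
ρ-cycle length = 2 (tail of 0 descent steps not counted)

2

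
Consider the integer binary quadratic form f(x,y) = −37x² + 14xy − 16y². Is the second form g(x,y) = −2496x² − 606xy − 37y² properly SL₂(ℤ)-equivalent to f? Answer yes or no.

D₁ = -2172, D₂ = -2172
f is negative-definite; reduce −f:
−f: flip: (37,-14,16)→(16,14,37)
−f: reduced (well bottom): (16,14,37) with a≤c, −a<b≤a
flip sign back: reduced form of f is (-16,-14,-37)
g is negative-definite; reduce −g:
−g: flip: (2496,606,37)→(37,-606,2496)
−g: translate: b→-14 (≡-606 mod 74), so (37,-606,2496)→(37,-14,16)
−g: flip: (37,-14,16)→(16,14,37)
−g: reduced (well bottom): (16,14,37) with a≤c, −a<b≤a
flip sign back: reduced form of g is (-16,-14,-37)
reduced forms (-16, -14, -37) vs (-16, -14, -37) ⇒ equivalent

yes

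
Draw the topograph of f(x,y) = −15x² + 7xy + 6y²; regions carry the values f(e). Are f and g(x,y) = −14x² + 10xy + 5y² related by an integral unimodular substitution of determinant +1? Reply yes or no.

D₁ = 409, D₂ = 380
discriminants differ ⇒ not SL₂(ℤ)-equivalent

no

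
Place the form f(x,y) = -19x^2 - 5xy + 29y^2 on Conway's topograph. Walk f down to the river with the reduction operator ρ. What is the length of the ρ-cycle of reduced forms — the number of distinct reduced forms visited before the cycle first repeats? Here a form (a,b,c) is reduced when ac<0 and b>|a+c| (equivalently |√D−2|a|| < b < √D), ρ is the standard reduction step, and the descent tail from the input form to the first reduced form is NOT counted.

D = 2229, ⌊√D⌋ = 47
descent: ρ → (29,5,-19)
descent: ρ → (-19,33,15)  [lands on river]
river: ρ → (15,27,-25)
river: ρ → (-25,23,17)
river: ρ → (17,45,-3)
river: ρ → (-3,45,17)
river: ρ → (17,23,-25)
river: ρ → (-25,27,15)
river: ρ → (15,33,-19)
river: ρ → (-19,43,5)
river: ρ → (5,47,-1)
river: ρ → (-1,47,5)
river: ρ → (5,43,-19)
ρ-cycle length = 12 (tail of 2 descent steps not counted)

12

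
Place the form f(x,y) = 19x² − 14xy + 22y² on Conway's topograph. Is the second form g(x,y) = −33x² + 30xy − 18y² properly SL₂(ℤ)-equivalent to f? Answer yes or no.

D₁ = -1476, D₂ = -1476
f: reduced (well bottom): (19,-14,22) with a≤c, −a<b≤a
g is negative-definite; reduce −g:
−g: flip: (33,-30,18)→(18,30,33)
−g: translate: b→-6 (≡30 mod 36), so (18,30,33)→(18,-6,21)
−g: reduced (well bottom): (18,-6,21) with a≤c, −a<b≤a
flip sign back: reduced form of g is (-18,6,-21)
reduced forms (19, -14, 22) vs (-18, 6, -21) ⇒ inequivalent

no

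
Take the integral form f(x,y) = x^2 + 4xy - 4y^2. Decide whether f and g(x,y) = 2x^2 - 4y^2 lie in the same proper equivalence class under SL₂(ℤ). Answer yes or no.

D₁ = 32, D₂ = 32
river cycle of f (length 2): (-4, 4, 1), (1, 4, -4)
river cycle of g (length 2): (2, 4, -2), (-2, 4, 2)
cycles differ ⇒ inequivalent

no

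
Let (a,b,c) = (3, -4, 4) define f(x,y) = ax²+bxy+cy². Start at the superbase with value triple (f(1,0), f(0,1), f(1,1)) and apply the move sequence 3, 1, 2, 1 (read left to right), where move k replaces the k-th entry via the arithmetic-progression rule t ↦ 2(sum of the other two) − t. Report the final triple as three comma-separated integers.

start (3,4,3) = (f(1,0),f(0,1),f(1,1))
replace slot 3: 2·(3+4) − 3 = 11 → (3,4,11)
replace slot 1: 2·(4+11) − 3 = 27 → (27,4,11)
replace slot 2: 2·(27+11) − 4 = 72 → (27,72,11)
replace slot 1: 2·(72+11) − 27 = 139 → (139,72,11)

139,72,11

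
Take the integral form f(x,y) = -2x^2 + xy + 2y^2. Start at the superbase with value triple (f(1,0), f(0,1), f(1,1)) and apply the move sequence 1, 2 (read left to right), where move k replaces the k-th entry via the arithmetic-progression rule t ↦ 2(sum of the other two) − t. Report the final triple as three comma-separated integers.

start (-2,2,1) = (f(1,0),f(0,1),f(1,1))
replace slot 1: 2·(2+1) − (-2) = 8 → (8,2,1)
replace slot 2: 2·(8+1) − 2 = 16 → (8,16,1)

8,16,1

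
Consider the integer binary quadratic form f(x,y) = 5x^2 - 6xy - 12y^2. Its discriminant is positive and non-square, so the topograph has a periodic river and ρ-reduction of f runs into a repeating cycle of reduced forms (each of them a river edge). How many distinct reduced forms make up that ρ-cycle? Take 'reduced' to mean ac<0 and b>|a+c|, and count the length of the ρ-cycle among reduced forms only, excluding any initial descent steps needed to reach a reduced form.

D = 276, ⌊√D⌋ = 16
descent: ρ → (-12,6,5)
descent: ρ → (5,14,-4)  [lands on river]
river: ρ → (-4,10,11)
river: ρ → (11,12,-3)
river: ρ → (-3,12,11)
river: ρ → (11,10,-4)
river: ρ → (-4,14,5)
river: ρ → (5,16,-1)
river: ρ → (-1,16,5)
ρ-cycle length = 8 (tail of 2 descent steps not counted)

8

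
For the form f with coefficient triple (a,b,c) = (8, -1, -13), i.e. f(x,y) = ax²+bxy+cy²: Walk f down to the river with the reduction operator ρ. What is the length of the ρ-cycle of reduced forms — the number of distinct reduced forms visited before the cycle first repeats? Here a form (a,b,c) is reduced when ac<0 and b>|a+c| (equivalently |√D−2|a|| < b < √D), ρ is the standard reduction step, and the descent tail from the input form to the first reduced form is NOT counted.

D = 417, ⌊√D⌋ = 20
descent: ρ → (-13,1,8)
descent: ρ → (8,15,-6)  [lands on river]
river: ρ → (-6,9,14)
river: ρ → (14,19,-1)
river: ρ → (-1,19,14)
river: ρ → (14,9,-6)
river: ρ → (-6,15,8)
river: ρ → (8,17,-4)
river: ρ → (-4,15,12)
river: ρ → (12,9,-7)
river: ρ → (-7,19,2)
river: ρ → (2,17,-16)
river: ρ → (-16,15,3)
river: ρ → (3,15,-16)
river: ρ → (-16,17,2)
river: ρ → (2,19,-7)
river: ρ → (-7,9,12)
river: ρ → (12,15,-4)
river: ρ → (-4,17,8)
ρ-cycle length = 18 (tail of 2 descent steps not counted)

18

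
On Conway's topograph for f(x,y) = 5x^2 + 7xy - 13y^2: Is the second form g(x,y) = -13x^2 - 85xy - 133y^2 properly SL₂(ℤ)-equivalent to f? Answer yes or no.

D₁ = 309, D₂ = 309
river cycle of f (length 6): (5, 17, -1), (-1, 17, 5), (5, 13, -7), (-7, 15, 3), (3, 15, -7), (-7, 13, 5)
river cycle of g (length 6): (5, 17, -1), (-1, 17, 5), (5, 13, -7), (-7, 15, 3), (3, 15, -7), (-7, 13, 5)
cycles coincide ⇒ equivalent

yes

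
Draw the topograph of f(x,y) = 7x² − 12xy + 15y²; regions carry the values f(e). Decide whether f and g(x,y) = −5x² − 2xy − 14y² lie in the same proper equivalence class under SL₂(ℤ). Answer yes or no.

D₁ = -276, D₂ = -276
f: translate: b→2 (≡-12 mod 14), so (7,-12,15)→(7,2,10)
f: reduced (well bottom): (7,2,10) with a≤c, −a<b≤a
g is negative-definite; reduce −g:
−g: reduced (well bottom): (5,2,14) with a≤c, −a<b≤a
flip sign back: reduced form of g is (-5,-2,-14)
reduced forms (7, 2, 10) vs (-5, -2, -14) ⇒ inequivalent

no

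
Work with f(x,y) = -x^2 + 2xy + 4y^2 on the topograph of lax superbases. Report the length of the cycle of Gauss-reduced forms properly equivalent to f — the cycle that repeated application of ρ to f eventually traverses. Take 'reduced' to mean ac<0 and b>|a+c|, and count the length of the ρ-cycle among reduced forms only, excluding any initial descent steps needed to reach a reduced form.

D = 20, ⌊√D⌋ = 4
descent: ρ → (4,-2,-1)
descent: ρ → (-1,4,1)  [lands on river]
river: ρ → (1,4,-1)
ρ-cycle length = 2 (tail of 2 descent steps not counted)

2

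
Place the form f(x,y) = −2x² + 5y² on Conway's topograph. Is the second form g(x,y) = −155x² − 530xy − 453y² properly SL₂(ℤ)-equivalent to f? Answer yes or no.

D₁ = 40, D₂ = 40
river cycle of f (length 6): (-2, 4, 3), (3, 2, -3), (-3, 4, 2), (2, 4, -3), (-3, 2, 3), (3, 4, -2)
river cycle of g (length 6): (-2, 4, 3), (3, 2, -3), (-3, 4, 2), (2, 4, -3), (-3, 2, 3), (3, 4, -2)
cycles coincide ⇒ equivalent

yes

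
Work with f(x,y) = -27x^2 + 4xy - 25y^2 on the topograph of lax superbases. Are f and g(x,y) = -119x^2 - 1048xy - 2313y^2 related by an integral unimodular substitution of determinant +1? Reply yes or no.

D₁ = -2684, D₂ = -2684
f is negative-definite; reduce −f:
−f: flip: (27,-4,25)→(25,4,27)
−f: reduced (well bottom): (25,4,27) with a≤c, −a<b≤a
flip sign back: reduced form of f is (-25,-4,-27)
g is negative-definite; reduce −g:
−g: translate: b→96 (≡1048 mod 238), so (119,1048,2313)→(119,96,25)
−g: flip: (119,96,25)→(25,-96,119)
−g: translate: b→4 (≡-96 mod 50), so (25,-96,119)→(25,4,27)
−g: reduced (well bottom): (25,4,27) with a≤c, −a<b≤a
flip sign back: reduced form of g is (-25,-4,-27)
reduced forms (-25, -4, -27) vs (-25, -4, -27) ⇒ equivalent

yes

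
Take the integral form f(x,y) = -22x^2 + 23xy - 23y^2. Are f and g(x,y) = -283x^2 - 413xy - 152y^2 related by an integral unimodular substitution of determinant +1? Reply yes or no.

D₁ = -1495, D₂ = -1495
f is negative-definite; reduce −f:
−f: translate: b→21 (≡-23 mod 44), so (22,-23,23)→(22,21,22)
−f: reduced (well bottom): (22,21,22) with a≤c, −a<b≤a
flip sign back: reduced form of f is (-22,-21,-22)
g is negative-definite; reduce −g:
−g: translate: b→-153 (≡413 mod 566), so (283,413,152)→(283,-153,22)
−g: flip: (283,-153,22)→(22,153,283)
−g: translate: b→21 (≡153 mod 44), so (22,153,283)→(22,21,22)
−g: reduced (well bottom): (22,21,22) with a≤c, −a<b≤a
flip sign back: reduced form of g is (-22,-21,-22)
reduced forms (-22, -21, -22) vs (-22, -21, -22) ⇒ equivalent

yes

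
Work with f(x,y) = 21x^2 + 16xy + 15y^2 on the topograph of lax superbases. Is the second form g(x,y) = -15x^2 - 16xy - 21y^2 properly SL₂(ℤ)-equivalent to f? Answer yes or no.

D₁ = -1004, D₂ = -1004
f: flip: (21,16,15)→(15,-16,21)
f: translate: b→14 (≡-16 mod 30), so (15,-16,21)→(15,14,20)
f: reduced (well bottom): (15,14,20) with a≤c, −a<b≤a
g is negative-definite; reduce −g:
−g: translate: b→-14 (≡16 mod 30), so (15,16,21)→(15,-14,20)
−g: reduced (well bottom): (15,-14,20) with a≤c, −a<b≤a
flip sign back: reduced form of g is (-15,14,-20)
reduced forms (15, 14, 20) vs (-15, 14, -20) ⇒ inequivalent

no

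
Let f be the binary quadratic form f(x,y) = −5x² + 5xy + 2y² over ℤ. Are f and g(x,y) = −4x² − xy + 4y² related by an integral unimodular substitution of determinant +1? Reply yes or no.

D₁ = 65, D₂ = 65
river cycle of f (length 6): (2, 7, -2), (-2, 5, 5), (5, 5, -2), (-2, 7, 2), (2, 5, -5), (-5, 5, 2)
river cycle of g (length 6): (4, 1, -4), (-4, 7, 1), (1, 7, -4), (-4, 1, 4), (4, 7, -1), (-1, 7, 4)
cycles differ ⇒ inequivalent

no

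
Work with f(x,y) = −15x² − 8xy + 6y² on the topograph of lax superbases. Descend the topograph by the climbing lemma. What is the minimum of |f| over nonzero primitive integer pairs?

descent: ρ → (6,20,-1)  [lands on river]
river: ρ → (-1,20,6)
river: ρ → (6,16,-7)
river: ρ → (-7,12,10)
river: ρ → (10,8,-9)
river: ρ → (-9,10,9)
river: ρ → (9,8,-10)
river: ρ → (-10,12,7)
river: ρ → (7,16,-6)
river: ρ → (-6,20,1)
river: ρ → (1,20,-6)
river: ρ → (-6,16,7)
river: ρ → (7,12,-10)
river: ρ → (-10,8,9)
river: ρ → (9,10,-9)
river: ρ → (-9,8,10)
river: ρ → (10,12,-7)
river: ρ → (-7,16,6)
closes: descent 1, river 18
min |a| on river = 1

1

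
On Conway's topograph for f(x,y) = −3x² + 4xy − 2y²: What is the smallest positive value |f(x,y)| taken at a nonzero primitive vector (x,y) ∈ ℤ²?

translate: b→2 (≡-4 mod 6), so (3,-4,2)→(3,2,1)
flip: (3,2,1)→(1,-2,3)
translate: b→0 (≡-2 mod 2), so (1,-2,3)→(1,0,2)
reduced (well bottom): (1,0,2) with a≤c, −a<b≤a
well minimum |f| = |-1| = 1 (negative-definite)

1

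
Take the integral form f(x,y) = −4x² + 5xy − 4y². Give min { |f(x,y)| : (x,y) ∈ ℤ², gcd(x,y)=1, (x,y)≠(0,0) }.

translate: b→3 (≡-5 mod 8), so (4,-5,4)→(4,3,3)
flip: (4,3,3)→(3,-3,4)
translate: b→3 (≡-3 mod 6), so (3,-3,4)→(3,3,4)
reduced (well bottom): (3,3,4) with a≤c, −a<b≤a
well minimum |f| = |-3| = 3 (negative-definite)

3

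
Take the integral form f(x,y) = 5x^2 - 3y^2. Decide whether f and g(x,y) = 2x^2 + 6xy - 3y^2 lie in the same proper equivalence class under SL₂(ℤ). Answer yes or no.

D₁ = 60, D₂ = 60
river cycle of f (length 2): (-3, 6, 2), (2, 6, -3)
river cycle of g (length 2): (-3, 6, 2), (2, 6, -3)
cycles coincide ⇒ equivalent

yes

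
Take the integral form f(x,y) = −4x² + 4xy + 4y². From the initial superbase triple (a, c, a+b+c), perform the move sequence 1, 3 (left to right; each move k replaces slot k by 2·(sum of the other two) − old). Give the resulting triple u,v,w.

start (-4,4,4) = (f(1,0),f(0,1),f(1,1))
replace slot 1: 2·(4+4) − (-4) = 20 → (20,4,4)
replace slot 3: 2·(20+4) − 4 = 44 → (20,4,44)

20,4,44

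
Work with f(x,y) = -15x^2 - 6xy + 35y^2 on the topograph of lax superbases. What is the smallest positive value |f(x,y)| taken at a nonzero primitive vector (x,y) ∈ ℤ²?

descent: ρ → (35,6,-15)
descent: ρ → (-15,24,26)  [lands on river]
river: ρ → (26,28,-13)
river: ρ → (-13,24,30)
river: ρ → (30,36,-7)
river: ρ → (-7,34,35)
river: ρ → (35,36,-6)
river: ρ → (-6,36,35)
river: ρ → (35,34,-7)
river: ρ → (-7,36,30)
river: ρ → (30,24,-13)
river: ρ → (-13,28,26)
river: ρ → (26,24,-15)
river: ρ → (-15,36,14)
river: ρ → (14,20,-31)
river: ρ → (-31,42,3)
river: ρ → (3,42,-31)
river: ρ → (-31,20,14)
river: ρ → (14,36,-15)
closes: descent 2, river 18
min |a| on river = 3

3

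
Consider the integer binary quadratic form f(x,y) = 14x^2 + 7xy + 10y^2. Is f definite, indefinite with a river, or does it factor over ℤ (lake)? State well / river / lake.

D = b²−4ac = 7² − 4·14·10 = -511
D < 0 ⇒ definite ⇒ every region one sign ⇒ single well

well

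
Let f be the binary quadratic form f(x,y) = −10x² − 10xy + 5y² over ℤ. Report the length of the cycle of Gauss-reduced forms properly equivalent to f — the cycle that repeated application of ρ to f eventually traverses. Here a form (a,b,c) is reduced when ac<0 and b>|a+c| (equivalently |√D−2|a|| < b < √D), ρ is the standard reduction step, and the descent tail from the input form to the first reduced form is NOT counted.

D = 300, ⌊√D⌋ = 17
descent: ρ → (5,10,-10)  [lands on river]
river: ρ → (-10,10,5)
ρ-cycle length = 2 (tail of 1 descent step not counted)

2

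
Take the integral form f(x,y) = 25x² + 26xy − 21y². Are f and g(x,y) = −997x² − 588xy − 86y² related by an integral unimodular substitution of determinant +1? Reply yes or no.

D₁ = 2776, D₂ = 2776
river cycle of f (length 46): (-21, 16, 30), (30, 44, -7), (-7, 40, 42), (42, 44, -5), (-5, 46, 33), (33, 20, -18), (-18, 52, 1), (1, 52, -18), (-18, 20, 33), (33, 46, -5), … (36 more)
river cycle of g (length 46): (-7, 40, 42), (42, 44, -5), (-5, 46, 33), (33, 20, -18), (-18, 52, 1), (1, 52, -18), (-18, 20, 33), (33, 46, -5), (-5, 44, 42), (42, 40, -7), … (36 more)
cycles coincide ⇒ equivalent

yes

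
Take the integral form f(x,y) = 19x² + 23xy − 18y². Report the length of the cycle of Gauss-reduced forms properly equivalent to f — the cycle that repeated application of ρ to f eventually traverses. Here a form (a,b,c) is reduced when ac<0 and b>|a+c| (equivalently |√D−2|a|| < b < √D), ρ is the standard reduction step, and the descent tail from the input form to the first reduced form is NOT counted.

D = 1897, ⌊√D⌋ = 43
river: ρ → (-18,13,24)
river: ρ → (24,35,-7)
river: ρ → (-7,35,24)
river: ρ → (24,13,-18)
river: ρ → (-18,23,19)
river: ρ → (19,15,-22)
river: ρ → (-22,29,12)
river: ρ → (12,43,-1)
river: ρ → (-1,43,12)
river: ρ → (12,29,-22)
river: ρ → (-22,15,19)
river: ρ → (19,23,-18)
ρ-cycle length = 12 (tail of 0 descent steps not counted)

12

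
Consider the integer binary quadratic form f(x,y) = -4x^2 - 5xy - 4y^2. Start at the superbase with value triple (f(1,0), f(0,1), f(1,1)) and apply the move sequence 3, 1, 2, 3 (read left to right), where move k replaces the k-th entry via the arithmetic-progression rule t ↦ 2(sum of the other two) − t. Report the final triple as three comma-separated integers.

start (-4,-4,-13) = (f(1,0),f(0,1),f(1,1))
replace slot 3: 2·((-4)+(-4)) − (-13) = -3 → (-4,-4,-3)
replace slot 1: 2·((-4)+(-3)) − (-4) = -10 → (-10,-4,-3)
replace slot 2: 2·((-10)+(-3)) − (-4) = -22 → (-10,-22,-3)
replace slot 3: 2·((-10)+(-22)) − (-3) = -61 → (-10,-22,-61)

-10,-22,-61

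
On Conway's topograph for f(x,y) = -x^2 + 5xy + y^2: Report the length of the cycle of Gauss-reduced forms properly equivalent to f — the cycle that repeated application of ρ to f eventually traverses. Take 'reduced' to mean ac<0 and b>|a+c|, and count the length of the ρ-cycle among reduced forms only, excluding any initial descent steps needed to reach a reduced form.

D = 29, ⌊√D⌋ = 5
river: ρ → (1,5,-1)
river: ρ → (-1,5,1)
ρ-cycle length = 2 (tail of 0 descent steps not counted)

2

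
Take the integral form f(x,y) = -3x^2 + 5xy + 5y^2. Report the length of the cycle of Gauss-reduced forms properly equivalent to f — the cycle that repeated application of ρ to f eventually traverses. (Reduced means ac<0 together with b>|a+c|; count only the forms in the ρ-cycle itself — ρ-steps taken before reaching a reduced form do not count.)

D = 85, ⌊√D⌋ = 9
river: ρ → (5,5,-3)
river: ρ → (-3,7,3)
river: ρ → (3,5,-5)
river: ρ → (-5,5,3)
river: ρ → (3,7,-3)
river: ρ → (-3,5,5)
ρ-cycle length = 6 (tail of 0 descent steps not counted)

6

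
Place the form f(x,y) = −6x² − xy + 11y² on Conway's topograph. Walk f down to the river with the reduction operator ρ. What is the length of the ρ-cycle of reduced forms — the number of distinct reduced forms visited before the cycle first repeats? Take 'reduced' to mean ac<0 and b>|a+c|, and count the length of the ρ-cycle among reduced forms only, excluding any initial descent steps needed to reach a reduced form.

D = 265, ⌊√D⌋ = 16
descent: ρ → (11,1,-6)
descent: ρ → (-6,11,6)  [lands on river]
river: ρ → (6,13,-4)
river: ρ → (-4,11,9)
river: ρ → (9,7,-6)
river: ρ → (-6,5,10)
river: ρ → (10,15,-1)
river: ρ → (-1,15,10)
river: ρ → (10,5,-6)
river: ρ → (-6,7,9)
river: ρ → (9,11,-4)
river: ρ → (-4,13,6)
river: ρ → (6,11,-6)
river: ρ → (-6,13,4)
river: ρ → (4,11,-9)
river: ρ → (-9,7,6)
river: ρ → (6,5,-10)
river: ρ → (-10,15,1)
river: ρ → (1,15,-10)
river: ρ → (-10,5,6)
river: ρ → (6,7,-9)
river: ρ → (-9,11,4)
river: ρ → (4,13,-6)
ρ-cycle length = 22 (tail of 2 descent steps not counted)

22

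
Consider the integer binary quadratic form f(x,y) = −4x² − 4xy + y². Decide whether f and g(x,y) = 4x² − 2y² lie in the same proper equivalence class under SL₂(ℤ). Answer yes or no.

D₁ = 32, D₂ = 32
river cycle of f (length 2): (1, 4, -4), (-4, 4, 1)
river cycle of g (length 2): (-2, 4, 2), (2, 4, -2)
cycles differ ⇒ inequivalent

no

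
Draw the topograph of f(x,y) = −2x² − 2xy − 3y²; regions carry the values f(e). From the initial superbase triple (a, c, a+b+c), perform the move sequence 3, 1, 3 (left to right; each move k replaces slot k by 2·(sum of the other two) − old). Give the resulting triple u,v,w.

start (-2,-3,-7) = (f(1,0),f(0,1),f(1,1))
replace slot 3: 2·((-2)+(-3)) − (-7) = -3 → (-2,-3,-3)
replace slot 1: 2·((-3)+(-3)) − (-2) = -10 → (-10,-3,-3)
replace slot 3: 2·((-10)+(-3)) − (-3) = -23 → (-10,-3,-23)

-10,-3,-23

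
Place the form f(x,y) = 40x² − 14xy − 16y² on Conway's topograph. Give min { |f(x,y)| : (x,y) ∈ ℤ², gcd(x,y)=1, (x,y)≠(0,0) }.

descent: ρ → (-16,46,10)  [lands on river]
river: ρ → (10,34,-40)
river: ρ → (-40,46,4)
river: ρ → (4,50,-16)
closes: descent 1, river 4
min |a| on river = 4

4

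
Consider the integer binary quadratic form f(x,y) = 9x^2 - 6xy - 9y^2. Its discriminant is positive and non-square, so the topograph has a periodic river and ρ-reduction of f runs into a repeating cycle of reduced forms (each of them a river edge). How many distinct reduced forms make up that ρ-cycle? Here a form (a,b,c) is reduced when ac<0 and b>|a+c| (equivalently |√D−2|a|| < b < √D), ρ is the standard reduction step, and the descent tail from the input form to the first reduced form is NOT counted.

D = 360, ⌊√D⌋ = 18
descent: ρ → (-9,6,9)  [lands on river]
river: ρ → (9,12,-6)
river: ρ → (-6,12,9)
river: ρ → (9,6,-9)
river: ρ → (-9,12,6)
river: ρ → (6,12,-9)
ρ-cycle length = 6 (tail of 1 descent step not counted)

6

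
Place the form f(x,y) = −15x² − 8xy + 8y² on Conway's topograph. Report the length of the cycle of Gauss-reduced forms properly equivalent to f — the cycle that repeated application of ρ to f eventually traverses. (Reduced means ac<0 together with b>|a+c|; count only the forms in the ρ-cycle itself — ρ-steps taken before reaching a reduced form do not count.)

D = 544, ⌊√D⌋ = 23
descent: ρ → (8,8,-15)  [lands on river]
river: ρ → (-15,22,1)
river: ρ → (1,22,-15)
river: ρ → (-15,8,8)
ρ-cycle length = 4 (tail of 1 descent step not counted)

4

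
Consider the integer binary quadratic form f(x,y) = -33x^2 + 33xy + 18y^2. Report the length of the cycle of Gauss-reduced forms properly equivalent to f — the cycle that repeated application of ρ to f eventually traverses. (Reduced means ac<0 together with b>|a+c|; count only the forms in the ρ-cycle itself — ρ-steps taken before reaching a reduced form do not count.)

D = 3465, ⌊√D⌋ = 58
river: ρ → (18,39,-27)
river: ρ → (-27,15,30)
river: ρ → (30,45,-12)
river: ρ → (-12,51,18)
river: ρ → (18,57,-3)
river: ρ → (-3,57,18)
river: ρ → (18,51,-12)
river: ρ → (-12,45,30)
river: ρ → (30,15,-27)
river: ρ → (-27,39,18)
river: ρ → (18,33,-33)
river: ρ → (-33,33,18)
ρ-cycle length = 12 (tail of 0 descent steps not counted)

12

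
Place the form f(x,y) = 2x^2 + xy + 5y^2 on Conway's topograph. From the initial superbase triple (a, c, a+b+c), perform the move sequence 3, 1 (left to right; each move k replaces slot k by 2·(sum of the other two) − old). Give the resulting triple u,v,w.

start (2,5,8) = (f(1,0),f(0,1),f(1,1))
replace slot 3: 2·(2+5) − 8 = 6 → (2,5,6)
replace slot 1: 2·(5+6) − 2 = 20 → (20,5,6)

20,5,6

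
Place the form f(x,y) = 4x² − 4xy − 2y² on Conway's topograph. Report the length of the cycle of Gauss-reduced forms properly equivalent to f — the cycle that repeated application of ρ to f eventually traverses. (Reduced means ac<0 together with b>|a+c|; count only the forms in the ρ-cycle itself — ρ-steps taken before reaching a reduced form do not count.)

D = 48, ⌊√D⌋ = 6
descent: ρ → (-2,4,4)  [lands on river]
river: ρ → (4,4,-2)
ρ-cycle length = 2 (tail of 1 descent step not counted)

2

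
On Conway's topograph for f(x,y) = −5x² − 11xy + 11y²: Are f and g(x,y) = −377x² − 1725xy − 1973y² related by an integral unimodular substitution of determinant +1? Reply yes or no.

D₁ = 341, D₂ = 341
river cycle of f (length 6): (11, 11, -5), (-5, 9, 13), (13, 17, -1), (-1, 17, 13), (13, 9, -5), (-5, 11, 11)
river cycle of g (length 6): (-5, 9, 13), (13, 17, -1), (-1, 17, 13), (13, 9, -5), (-5, 11, 11), (11, 11, -5)
cycles coincide ⇒ equivalent

yes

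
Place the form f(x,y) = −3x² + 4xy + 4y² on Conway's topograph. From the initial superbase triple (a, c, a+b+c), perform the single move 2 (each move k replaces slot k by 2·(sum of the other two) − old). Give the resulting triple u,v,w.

start (-3,4,5) = (f(1,0),f(0,1),f(1,1))
replace slot 2: 2·((-3)+5) − 4 = 0 → (-3,0,5)

-3,0,5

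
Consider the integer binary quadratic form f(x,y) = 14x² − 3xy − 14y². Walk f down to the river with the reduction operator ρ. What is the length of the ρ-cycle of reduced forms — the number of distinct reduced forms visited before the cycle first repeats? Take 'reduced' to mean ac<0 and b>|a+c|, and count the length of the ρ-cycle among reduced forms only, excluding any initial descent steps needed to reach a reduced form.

D = 793, ⌊√D⌋ = 28
descent: ρ → (-14,3,14)  [lands on river]
river: ρ → (14,25,-3)
river: ρ → (-3,23,22)
river: ρ → (22,21,-4)
river: ρ → (-4,27,4)
river: ρ → (4,21,-22)
river: ρ → (-22,23,3)
river: ρ → (3,25,-14)
ρ-cycle length = 8 (tail of 1 descent step not counted)

8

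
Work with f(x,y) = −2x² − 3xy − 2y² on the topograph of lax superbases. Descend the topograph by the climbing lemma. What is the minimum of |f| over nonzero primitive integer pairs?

translate: b→-1 (≡3 mod 4), so (2,3,2)→(2,-1,1)
flip: (2,-1,1)→(1,1,2)
reduced (well bottom): (1,1,2) with a≤c, −a<b≤a
well minimum |f| = |-1| = 1 (negative-definite)

1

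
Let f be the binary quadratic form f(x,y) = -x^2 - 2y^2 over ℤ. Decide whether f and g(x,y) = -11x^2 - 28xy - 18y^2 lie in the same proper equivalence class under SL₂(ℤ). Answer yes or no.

D₁ = -8, D₂ = -8
f is negative-definite; reduce −f:
−f: reduced (well bottom): (1,0,2) with a≤c, −a<b≤a
flip sign back: reduced form of f is (-1,0,-2)
g is negative-definite; reduce −g:
−g: translate: b→6 (≡28 mod 22), so (11,28,18)→(11,6,1)
−g: flip: (11,6,1)→(1,-6,11)
−g: translate: b→0 (≡-6 mod 2), so (1,-6,11)→(1,0,2)
−g: reduced (well bottom): (1,0,2) with a≤c, −a<b≤a
flip sign back: reduced form of g is (-1,0,-2)
reduced forms (-1, 0, -2) vs (-1, 0, -2) ⇒ equivalent

yes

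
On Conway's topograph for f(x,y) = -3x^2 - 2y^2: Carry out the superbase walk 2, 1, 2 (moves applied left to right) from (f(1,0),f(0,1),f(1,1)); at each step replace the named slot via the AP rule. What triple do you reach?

start (-3,-2,-5) = (f(1,0),f(0,1),f(1,1))
replace slot 2: 2·((-3)+(-5)) − (-2) = -14 → (-3,-14,-5)
replace slot 1: 2·((-14)+(-5)) − (-3) = -35 → (-35,-14,-5)
replace slot 2: 2·((-35)+(-5)) − (-14) = -66 → (-35,-66,-5)

-35,-66,-5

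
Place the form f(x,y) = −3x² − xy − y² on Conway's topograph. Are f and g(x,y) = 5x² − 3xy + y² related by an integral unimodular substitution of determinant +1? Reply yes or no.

D₁ = -11, D₂ = -11
f is negative-definite; reduce −f:
−f: flip: (3,1,1)→(1,-1,3)
−f: translate: b→1 (≡-1 mod 2), so (1,-1,3)→(1,1,3)
−f: reduced (well bottom): (1,1,3) with a≤c, −a<b≤a
flip sign back: reduced form of f is (-1,-1,-3)
g: flip: (5,-3,1)→(1,3,5)
g: translate: b→1 (≡3 mod 2), so (1,3,5)→(1,1,3)
g: reduced (well bottom): (1,1,3) with a≤c, −a<b≤a
reduced forms (-1, -1, -3) vs (1, 1, 3) ⇒ inequivalent

no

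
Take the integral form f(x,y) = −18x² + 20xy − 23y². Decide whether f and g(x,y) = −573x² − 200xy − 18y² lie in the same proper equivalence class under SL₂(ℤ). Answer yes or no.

D₁ = -1256, D₂ = -1256
f is negative-definite; reduce −f:
−f: translate: b→16 (≡-20 mod 36), so (18,-20,23)→(18,16,21)
−f: reduced (well bottom): (18,16,21) with a≤c, −a<b≤a
flip sign back: reduced form of f is (-18,-16,-21)
g is negative-definite; reduce −g:
−g: flip: (573,200,18)→(18,-200,573)
−g: translate: b→16 (≡-200 mod 36), so (18,-200,573)→(18,16,21)
−g: reduced (well bottom): (18,16,21) with a≤c, −a<b≤a
flip sign back: reduced form of g is (-18,-16,-21)
reduced forms (-18, -16, -21) vs (-18, -16, -21) ⇒ equivalent

yes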